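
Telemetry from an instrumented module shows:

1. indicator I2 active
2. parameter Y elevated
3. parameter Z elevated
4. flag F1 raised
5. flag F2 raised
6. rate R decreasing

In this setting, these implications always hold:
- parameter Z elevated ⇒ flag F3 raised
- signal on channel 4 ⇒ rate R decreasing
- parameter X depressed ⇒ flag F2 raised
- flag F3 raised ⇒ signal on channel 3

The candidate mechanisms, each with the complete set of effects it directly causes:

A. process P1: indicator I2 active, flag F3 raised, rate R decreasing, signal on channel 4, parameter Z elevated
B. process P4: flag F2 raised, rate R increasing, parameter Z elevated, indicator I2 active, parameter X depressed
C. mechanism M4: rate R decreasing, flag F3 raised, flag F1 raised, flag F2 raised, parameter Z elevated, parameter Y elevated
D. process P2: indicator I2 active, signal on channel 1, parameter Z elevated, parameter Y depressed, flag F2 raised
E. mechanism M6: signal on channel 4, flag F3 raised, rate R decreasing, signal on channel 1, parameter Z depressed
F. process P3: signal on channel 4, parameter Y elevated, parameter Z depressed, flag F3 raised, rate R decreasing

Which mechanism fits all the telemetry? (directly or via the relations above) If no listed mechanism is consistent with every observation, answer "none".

none

Per-candidate check:
(A) process P1 — does not account for parameter Y elevated, flag F1 raised, flag F2 raised
(B) process P4 — fails on parameter Y elevated, flag F1 raised, rate R decreasing (predicts rate R increasing, not rate R decreasing)
(C) mechanism M4 — does not account for indicator I2 active
(D) process P2 — indicator I2 active yes; parameter Y elevated NO; parameter Z elevated yes; flag F1 raised NO; flag F2 raised yes; rate R decreasing NO
(E) mechanism M6 — fails on indicator I2 active, parameter Y elevated, parameter Z elevated, flag F1 raised, flag F2 raised (predicts parameter Z depressed, not parameter Z elevated)
(F) process P3 — fails on indicator I2 active, parameter Z elevated, flag F1 raised, flag F2 raised (predicts parameter Z depressed, not parameter Z elevated)
Every candidate fails on at least one observation.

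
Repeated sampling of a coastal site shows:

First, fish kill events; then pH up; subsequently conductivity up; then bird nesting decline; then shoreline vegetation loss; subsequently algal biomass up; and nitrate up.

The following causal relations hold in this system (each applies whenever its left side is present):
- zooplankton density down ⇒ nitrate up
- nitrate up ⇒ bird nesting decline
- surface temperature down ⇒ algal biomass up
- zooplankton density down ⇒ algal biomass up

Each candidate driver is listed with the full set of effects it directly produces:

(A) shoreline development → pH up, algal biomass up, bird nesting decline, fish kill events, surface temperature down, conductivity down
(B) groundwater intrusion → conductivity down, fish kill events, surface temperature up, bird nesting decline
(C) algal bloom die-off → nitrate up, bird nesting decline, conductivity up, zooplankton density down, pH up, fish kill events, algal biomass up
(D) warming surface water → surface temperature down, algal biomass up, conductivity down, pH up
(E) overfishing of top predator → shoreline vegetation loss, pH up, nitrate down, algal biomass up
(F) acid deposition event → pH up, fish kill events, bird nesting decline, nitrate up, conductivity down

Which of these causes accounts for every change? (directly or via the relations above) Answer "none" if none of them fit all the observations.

Per-candidate check:
(A) shoreline development — fish kill events yes; pH up yes; conductivity up NO; bird nesting decline yes; shoreline vegetation loss NO; algal biomass up yes; nitrate up NO
(B) groundwater intrusion — fish kill events yes; pH up NO; conductivity up NO; bird nesting decline yes; shoreline vegetation loss NO; algal biomass up NO; nitrate up NO
(C) algal bloom die-off — fish kill events yes; pH up yes; conductivity up yes; bird nesting decline yes; shoreline vegetation loss NO; algal biomass up yes; nitrate up yes
(D) warming surface water — fails on fish kill events, conductivity up, bird nesting decline, shoreline vegetation loss, nitrate up (predicts conductivity down, not conductivity up)
(E) overfishing of top predator — fails on fish kill events, conductivity up, bird nesting decline, nitrate up (predicts nitrate down, not nitrate up)
(F) acid deposition event — fails on conductivity up, shoreline vegetation loss, algal biomass up (predicts conductivity down, not conductivity up)
None of the listed candidates fits everything.

none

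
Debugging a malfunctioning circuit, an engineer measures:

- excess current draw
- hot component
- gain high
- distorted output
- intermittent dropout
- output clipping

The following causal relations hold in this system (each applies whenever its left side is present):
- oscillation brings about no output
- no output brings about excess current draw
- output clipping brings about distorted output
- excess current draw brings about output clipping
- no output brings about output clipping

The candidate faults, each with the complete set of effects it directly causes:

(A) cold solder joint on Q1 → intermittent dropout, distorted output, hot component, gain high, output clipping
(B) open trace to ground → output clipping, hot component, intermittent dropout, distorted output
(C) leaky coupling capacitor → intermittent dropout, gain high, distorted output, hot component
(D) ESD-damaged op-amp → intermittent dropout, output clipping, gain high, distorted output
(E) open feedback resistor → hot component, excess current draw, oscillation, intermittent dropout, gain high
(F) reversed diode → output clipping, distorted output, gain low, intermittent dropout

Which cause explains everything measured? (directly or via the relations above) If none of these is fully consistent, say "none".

E

For each candidate, compare predicted effects to what was observed:
(A) cold solder joint on Q1 — excess current draw NO; hot component yes; gain high yes; distorted output yes; intermittent dropout yes; output clipping yes
(B) open trace to ground — does not account for excess current draw, gain high
(C) leaky coupling capacitor — does not account for excess current draw, output clipping
(D) ESD-damaged op-amp — excess current draw NO; hot component NO; gain high yes; distorted output yes; intermittent dropout yes; output clipping yes
(E) open feedback resistor — excess current draw yes; hot component yes; gain high yes; distorted output yes (via excess current draw → output clipping → distorted output); intermittent dropout yes; output clipping yes (via excess current draw → output clipping)
(F) reversed diode — fails on excess current draw, hot component, gain high (predicts gain low, not gain high)
(E) is the only candidate with no mismatches.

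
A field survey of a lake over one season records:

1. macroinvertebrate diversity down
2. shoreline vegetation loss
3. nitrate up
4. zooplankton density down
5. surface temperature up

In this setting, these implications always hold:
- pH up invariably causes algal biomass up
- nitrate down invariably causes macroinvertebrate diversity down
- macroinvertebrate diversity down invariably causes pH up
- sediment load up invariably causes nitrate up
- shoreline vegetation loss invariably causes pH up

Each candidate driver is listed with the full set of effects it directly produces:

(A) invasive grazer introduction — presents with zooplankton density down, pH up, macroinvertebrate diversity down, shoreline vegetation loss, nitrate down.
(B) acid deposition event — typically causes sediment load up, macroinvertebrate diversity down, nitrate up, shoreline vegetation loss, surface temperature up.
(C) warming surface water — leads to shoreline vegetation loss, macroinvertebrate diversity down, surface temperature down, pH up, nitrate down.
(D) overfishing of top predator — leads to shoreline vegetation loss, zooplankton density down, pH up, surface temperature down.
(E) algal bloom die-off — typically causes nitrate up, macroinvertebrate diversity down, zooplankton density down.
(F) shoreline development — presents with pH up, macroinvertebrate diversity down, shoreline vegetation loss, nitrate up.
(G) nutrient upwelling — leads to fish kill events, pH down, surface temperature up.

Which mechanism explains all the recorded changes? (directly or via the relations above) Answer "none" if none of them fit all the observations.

For each candidate, compare predicted effects to what was observed:
(A) invasive grazer introduction — fails on nitrate up, surface temperature up (predicts nitrate down, not nitrate up)
(B) acid deposition event — does not account for zooplankton density down
(C) warming surface water — macroinvertebrate diversity down +; shoreline vegetation loss +; nitrate up -; zooplankton density down -; surface temperature up -
(D) overfishing of top predator — fails on macroinvertebrate diversity down, nitrate up, surface temperature up (predicts surface temperature down, not surface temperature up)
(E) algal bloom die-off — macroinvertebrate diversity down +; shoreline vegetation loss -; nitrate up +; zooplankton density down +; surface temperature up -
(F) shoreline development — does not account for zooplankton density down, surface temperature up
(G) nutrient upwelling — does not account for macroinvertebrate diversity down, shoreline vegetation loss, nitrate up, zooplankton density down
None of the listed candidates fits everything.

none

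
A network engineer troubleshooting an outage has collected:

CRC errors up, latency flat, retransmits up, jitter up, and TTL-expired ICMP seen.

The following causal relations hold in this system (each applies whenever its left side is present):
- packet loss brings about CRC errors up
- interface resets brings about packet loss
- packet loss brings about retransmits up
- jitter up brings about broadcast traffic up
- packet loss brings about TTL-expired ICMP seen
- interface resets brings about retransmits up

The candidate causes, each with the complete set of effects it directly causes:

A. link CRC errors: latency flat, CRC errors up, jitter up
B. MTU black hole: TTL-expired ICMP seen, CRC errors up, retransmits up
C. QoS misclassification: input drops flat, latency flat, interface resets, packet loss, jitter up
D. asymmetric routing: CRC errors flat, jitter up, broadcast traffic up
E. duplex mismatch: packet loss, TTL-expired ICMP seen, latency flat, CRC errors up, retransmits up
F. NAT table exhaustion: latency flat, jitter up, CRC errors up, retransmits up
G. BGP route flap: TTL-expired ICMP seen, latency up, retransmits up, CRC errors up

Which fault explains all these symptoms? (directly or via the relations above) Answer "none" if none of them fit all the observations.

C

For each candidate, compare predicted effects to what was observed:
(A) link CRC errors — does not account for retransmits up, TTL-expired ICMP seen
(B) MTU black hole — does not account for latency flat, jitter up
(C) QoS misclassification — accounts for every observation (CRC errors up by packet loss → CRC errors up)
(D) asymmetric routing — fails on CRC errors up, latency flat, retransmits up, TTL-expired ICMP seen (predicts CRC errors flat, not CRC errors up)
(E) duplex mismatch — CRC errors up ✓; latency flat ✓; retransmits up ✓; jitter up ✗; TTL-expired ICMP seen ✓
(F) NAT table exhaustion — does not account for TTL-expired ICMP seen
(G) BGP route flap — fails on latency flat, jitter up (predicts latency up, not latency flat)
(C) alone accounts for all the evidence.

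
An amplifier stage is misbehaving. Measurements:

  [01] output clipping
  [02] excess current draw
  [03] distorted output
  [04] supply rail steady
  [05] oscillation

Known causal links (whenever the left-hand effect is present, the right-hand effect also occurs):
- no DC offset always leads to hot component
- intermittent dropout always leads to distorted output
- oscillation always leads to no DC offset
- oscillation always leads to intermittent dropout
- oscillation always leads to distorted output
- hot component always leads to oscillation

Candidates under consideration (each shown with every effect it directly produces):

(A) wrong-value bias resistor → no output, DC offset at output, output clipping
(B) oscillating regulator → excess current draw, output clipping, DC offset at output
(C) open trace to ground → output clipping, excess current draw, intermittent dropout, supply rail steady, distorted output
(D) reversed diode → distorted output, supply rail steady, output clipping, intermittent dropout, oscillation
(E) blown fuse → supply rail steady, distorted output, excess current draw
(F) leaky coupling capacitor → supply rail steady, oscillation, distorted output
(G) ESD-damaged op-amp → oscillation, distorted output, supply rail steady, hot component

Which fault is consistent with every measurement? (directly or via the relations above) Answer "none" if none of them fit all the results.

none

Checking each candidate against the observations:
(A) wrong-value bias resistor — does not account for excess current draw, distorted output, supply rail steady, oscillation
(B) oscillating regulator — does not account for distorted output, supply rail steady, oscillation
(C) open trace to ground — output clipping ✓; excess current draw ✓; distorted output ✓; supply rail steady ✓; oscillation ✗
(D) reversed diode — output clipping ✓; excess current draw ✗; distorted output ✓; supply rail steady ✓; oscillation ✓
(E) blown fuse — output clipping ✗; excess current draw ✓; distorted output ✓; supply rail steady ✓; oscillation ✗
(F) leaky coupling capacitor — does not account for output clipping, excess current draw
(G) ESD-damaged op-amp — output clipping ✗; excess current draw ✗; distorted output ✓; supply rail steady ✓; oscillation ✓
No candidate is consistent with all observations.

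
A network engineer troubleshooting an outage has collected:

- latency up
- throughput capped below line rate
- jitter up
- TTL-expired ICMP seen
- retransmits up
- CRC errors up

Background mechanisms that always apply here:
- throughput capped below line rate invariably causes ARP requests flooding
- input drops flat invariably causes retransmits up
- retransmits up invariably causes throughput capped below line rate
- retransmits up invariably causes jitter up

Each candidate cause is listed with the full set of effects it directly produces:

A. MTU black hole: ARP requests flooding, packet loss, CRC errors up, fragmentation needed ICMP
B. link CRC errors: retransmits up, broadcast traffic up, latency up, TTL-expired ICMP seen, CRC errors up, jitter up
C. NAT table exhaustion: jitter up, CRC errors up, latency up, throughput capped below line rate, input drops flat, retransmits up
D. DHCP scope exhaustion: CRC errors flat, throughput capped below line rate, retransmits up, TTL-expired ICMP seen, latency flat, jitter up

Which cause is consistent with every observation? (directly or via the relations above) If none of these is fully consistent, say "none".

Testing each hypothesis:
(A) MTU black hole — does not account for latency up, throughput capped below line rate, jitter up, TTL-expired ICMP seen, retransmits up
(B) link CRC errors — latency up yes; throughput capped below line rate yes (via retransmits up → throughput capped below line rate); jitter up yes; TTL-expired ICMP seen yes; retransmits up yes; CRC errors up yes
(C) NAT table exhaustion — latency up yes; throughput capped below line rate yes; jitter up yes; TTL-expired ICMP seen NO; retransmits up yes; CRC errors up yes
(D) DHCP scope exhaustion — fails on latency up, CRC errors up (predicts latency flat, not latency up; predicts CRC errors flat, not CRC errors up)
Only (B) is consistent with every observation.

B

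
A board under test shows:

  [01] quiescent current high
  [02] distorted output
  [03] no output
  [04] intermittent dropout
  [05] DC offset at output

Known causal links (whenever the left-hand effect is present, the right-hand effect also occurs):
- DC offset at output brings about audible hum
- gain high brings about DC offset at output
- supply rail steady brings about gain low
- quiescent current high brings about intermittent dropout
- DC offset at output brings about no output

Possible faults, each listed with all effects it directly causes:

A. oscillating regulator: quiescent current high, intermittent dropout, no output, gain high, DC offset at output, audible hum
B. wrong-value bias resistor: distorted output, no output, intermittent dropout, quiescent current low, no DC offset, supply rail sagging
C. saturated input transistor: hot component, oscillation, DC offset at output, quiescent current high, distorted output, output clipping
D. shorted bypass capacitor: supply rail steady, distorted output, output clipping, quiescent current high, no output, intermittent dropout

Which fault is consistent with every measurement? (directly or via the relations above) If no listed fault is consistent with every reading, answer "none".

C

Checking each candidate against the observations:
(A) oscillating regulator — quiescent current high match; distorted output miss; no output match; intermittent dropout match; DC offset at output match
(B) wrong-value bias resistor — quiescent current high miss; distorted output match; no output match; intermittent dropout match; DC offset at output miss
(C) saturated input transistor — accounts for every observation (no output via DC offset at output → no output)
(D) shorted bypass capacitor — does not account for DC offset at output
(C) alone accounts for all the evidence.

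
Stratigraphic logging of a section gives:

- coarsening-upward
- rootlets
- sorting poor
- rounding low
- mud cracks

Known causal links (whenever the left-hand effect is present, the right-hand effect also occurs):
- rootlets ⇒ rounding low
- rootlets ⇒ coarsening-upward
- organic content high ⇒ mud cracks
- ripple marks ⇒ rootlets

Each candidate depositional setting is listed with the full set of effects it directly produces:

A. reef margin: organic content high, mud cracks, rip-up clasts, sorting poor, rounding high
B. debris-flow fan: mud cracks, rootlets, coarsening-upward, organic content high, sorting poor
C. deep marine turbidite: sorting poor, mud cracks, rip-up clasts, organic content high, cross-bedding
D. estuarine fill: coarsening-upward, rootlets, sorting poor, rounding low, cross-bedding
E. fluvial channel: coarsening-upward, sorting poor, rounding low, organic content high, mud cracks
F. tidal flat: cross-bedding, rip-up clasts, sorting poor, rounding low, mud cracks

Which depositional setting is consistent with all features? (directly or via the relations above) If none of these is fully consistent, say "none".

B

For each candidate, compare predicted effects to what was observed:
(A) reef margin — fails on coarsening-upward, rootlets, rounding low (predicts rounding high, not rounding low)
(B) debris-flow fan — coarsening-upward +; rootlets +; sorting poor +; rounding low + (by rootlets → rounding low); mud cracks +
(C) deep marine turbidite — does not account for coarsening-upward, rootlets, rounding low
(D) estuarine fill — coarsening-upward +; rootlets +; sorting poor +; rounding low +; mud cracks -
(E) fluvial channel — coarsening-upward +; rootlets -; sorting poor +; rounding low +; mud cracks +
(F) tidal flat — coarsening-upward -; rootlets -; sorting poor +; rounding low +; mud cracks +
Only (B) is consistent with every observation.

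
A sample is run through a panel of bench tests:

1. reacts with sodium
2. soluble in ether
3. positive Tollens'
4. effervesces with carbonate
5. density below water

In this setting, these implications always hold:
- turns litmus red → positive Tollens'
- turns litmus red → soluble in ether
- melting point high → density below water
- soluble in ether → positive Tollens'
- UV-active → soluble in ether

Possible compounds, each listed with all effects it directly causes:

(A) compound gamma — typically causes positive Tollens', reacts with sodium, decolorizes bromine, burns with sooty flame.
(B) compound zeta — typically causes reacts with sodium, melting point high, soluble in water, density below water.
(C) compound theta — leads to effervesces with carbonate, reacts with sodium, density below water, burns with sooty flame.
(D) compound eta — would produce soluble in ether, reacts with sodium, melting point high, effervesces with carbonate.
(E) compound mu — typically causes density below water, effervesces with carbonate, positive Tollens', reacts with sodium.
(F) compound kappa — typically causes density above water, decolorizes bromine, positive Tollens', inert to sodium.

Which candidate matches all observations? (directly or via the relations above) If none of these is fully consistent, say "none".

D

Per-candidate check:
(A) compound gamma — reacts with sodium +; soluble in ether -; positive Tollens' +; effervesces with carbonate -; density below water -
(B) compound zeta — reacts with sodium +; soluble in ether -; positive Tollens' -; effervesces with carbonate -; density below water +
(C) compound theta — reacts with sodium +; soluble in ether -; positive Tollens' -; effervesces with carbonate +; density below water +
(D) compound eta — accounts for every observation (positive Tollens' by soluble in ether → positive Tollens')
(E) compound mu — reacts with sodium +; soluble in ether -; positive Tollens' +; effervesces with carbonate +; density below water +
(F) compound kappa — reacts with sodium -; soluble in ether -; positive Tollens' +; effervesces with carbonate -; density below water -
Only (D) is consistent with every observation.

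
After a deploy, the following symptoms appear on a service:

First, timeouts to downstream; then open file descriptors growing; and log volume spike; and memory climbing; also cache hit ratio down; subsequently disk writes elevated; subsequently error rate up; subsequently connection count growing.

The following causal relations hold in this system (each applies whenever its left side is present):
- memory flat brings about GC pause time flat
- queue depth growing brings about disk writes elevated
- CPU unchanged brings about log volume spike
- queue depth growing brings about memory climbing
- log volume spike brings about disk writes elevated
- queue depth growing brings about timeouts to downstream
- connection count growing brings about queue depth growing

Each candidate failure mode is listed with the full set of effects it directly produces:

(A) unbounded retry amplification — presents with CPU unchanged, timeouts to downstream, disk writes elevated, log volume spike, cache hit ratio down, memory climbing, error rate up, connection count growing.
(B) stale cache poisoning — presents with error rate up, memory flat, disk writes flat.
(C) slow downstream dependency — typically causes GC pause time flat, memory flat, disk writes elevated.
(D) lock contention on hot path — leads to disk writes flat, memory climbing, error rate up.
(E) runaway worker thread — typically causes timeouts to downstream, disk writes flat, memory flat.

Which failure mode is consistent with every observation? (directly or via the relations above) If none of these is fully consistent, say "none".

none

Checking each candidate against the observations:
(A) unbounded retry amplification — does not account for open file descriptors growing
(B) stale cache poisoning — fails on timeouts to downstream, open file descriptors growing, log volume spike, memory climbing, cache hit ratio down, disk writes elevated, connection count growing (predicts memory flat, not memory climbing; predicts disk writes flat, not disk writes elevated)
(C) slow downstream dependency — timeouts to downstream -; open file descriptors growing -; log volume spike -; memory climbing -; cache hit ratio down -; disk writes elevated +; error rate up -; connection count growing -
(D) lock contention on hot path — timeouts to downstream -; open file descriptors growing -; log volume spike -; memory climbing +; cache hit ratio down -; disk writes elevated -; error rate up +; connection count growing -
(E) runaway worker thread — timeouts to downstream +; open file descriptors growing -; log volume spike -; memory climbing -; cache hit ratio down -; disk writes elevated -; error rate up -; connection count growing -
No candidate is consistent with all observations.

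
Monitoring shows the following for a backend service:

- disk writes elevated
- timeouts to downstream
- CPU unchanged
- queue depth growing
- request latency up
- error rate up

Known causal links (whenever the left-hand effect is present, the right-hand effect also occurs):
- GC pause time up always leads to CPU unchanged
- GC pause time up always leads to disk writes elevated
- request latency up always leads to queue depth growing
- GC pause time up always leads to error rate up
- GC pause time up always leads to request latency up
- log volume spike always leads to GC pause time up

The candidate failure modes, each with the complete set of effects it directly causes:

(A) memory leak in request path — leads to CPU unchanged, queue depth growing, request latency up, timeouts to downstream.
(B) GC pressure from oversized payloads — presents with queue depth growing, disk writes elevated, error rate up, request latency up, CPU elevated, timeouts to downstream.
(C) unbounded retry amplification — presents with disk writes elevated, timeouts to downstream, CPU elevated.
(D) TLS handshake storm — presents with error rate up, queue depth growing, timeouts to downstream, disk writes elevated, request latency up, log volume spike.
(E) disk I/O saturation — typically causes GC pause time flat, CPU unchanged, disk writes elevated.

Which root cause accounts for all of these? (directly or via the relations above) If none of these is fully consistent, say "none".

D

Testing each hypothesis:
(A) memory leak in request path — disk writes elevated NO; timeouts to downstream yes; CPU unchanged yes; queue depth growing yes; request latency up yes; error rate up NO
(B) GC pressure from oversized payloads — disk writes elevated yes; timeouts to downstream yes; CPU unchanged NO; queue depth growing yes; request latency up yes; error rate up yes
(C) unbounded retry amplification — disk writes elevated yes; timeouts to downstream yes; CPU unchanged NO; queue depth growing NO; request latency up NO; error rate up NO
(D) TLS handshake storm — accounts for every observation (CPU unchanged through log volume spike → GC pause time up → CPU unchanged)
(E) disk I/O saturation — does not account for timeouts to downstream, queue depth growing, request latency up, error rate up
(D) alone accounts for all the evidence.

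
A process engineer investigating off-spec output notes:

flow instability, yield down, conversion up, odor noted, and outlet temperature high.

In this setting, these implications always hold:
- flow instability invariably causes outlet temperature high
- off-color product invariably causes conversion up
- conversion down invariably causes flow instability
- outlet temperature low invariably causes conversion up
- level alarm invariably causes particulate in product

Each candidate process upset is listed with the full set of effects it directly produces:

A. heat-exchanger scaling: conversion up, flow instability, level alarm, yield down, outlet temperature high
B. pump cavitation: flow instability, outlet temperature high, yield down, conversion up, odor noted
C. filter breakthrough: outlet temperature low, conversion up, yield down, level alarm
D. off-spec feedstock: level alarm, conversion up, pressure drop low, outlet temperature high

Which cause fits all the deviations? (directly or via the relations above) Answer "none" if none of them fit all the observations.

B

Per-candidate check:
(A) heat-exchanger scaling — does not account for odor noted
(B) pump cavitation — accounts for every observation
(C) filter breakthrough — flow instability -; yield down +; conversion up +; odor noted -; outlet temperature high -
(D) off-spec feedstock — flow instability -; yield down -; conversion up +; odor noted -; outlet temperature high +
(B) alone accounts for all the evidence.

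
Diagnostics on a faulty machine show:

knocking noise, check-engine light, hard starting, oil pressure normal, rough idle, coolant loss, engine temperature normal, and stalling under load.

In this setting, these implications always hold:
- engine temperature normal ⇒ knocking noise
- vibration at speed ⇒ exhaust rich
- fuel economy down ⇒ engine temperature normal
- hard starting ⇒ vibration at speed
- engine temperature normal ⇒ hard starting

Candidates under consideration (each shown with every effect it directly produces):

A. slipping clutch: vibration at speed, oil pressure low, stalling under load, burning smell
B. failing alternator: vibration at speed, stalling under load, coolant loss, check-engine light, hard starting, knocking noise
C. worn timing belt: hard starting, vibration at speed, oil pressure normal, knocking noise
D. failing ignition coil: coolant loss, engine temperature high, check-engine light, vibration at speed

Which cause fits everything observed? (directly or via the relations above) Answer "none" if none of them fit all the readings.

none

Per-candidate check:
(A) slipping clutch — knocking noise -; check-engine light -; hard starting -; oil pressure normal -; rough idle -; coolant loss -; engine temperature normal -; stalling under load +
(B) failing alternator — does not account for oil pressure normal, rough idle, engine temperature normal
(C) worn timing belt — knocking noise +; check-engine light -; hard starting +; oil pressure normal +; rough idle -; coolant loss -; engine temperature normal -; stalling under load -
(D) failing ignition coil — knocking noise -; check-engine light +; hard starting -; oil pressure normal -; rough idle -; coolant loss +; engine temperature normal -; stalling under load -
No candidate is consistent with all observations.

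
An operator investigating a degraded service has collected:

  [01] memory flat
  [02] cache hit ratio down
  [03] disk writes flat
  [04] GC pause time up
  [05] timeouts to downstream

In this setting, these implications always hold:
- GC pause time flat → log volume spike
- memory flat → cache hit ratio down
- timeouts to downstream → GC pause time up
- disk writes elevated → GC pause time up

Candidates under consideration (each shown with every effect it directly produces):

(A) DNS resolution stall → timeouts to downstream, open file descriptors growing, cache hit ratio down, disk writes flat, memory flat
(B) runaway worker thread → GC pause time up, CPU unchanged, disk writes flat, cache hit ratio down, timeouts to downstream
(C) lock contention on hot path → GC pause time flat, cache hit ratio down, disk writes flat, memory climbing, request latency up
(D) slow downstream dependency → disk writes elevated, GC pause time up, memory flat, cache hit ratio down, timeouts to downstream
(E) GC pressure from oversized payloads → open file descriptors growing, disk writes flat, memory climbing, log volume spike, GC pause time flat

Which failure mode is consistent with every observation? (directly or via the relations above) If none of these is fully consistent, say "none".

A

For each candidate, compare predicted effects to what was observed:
(A) DNS resolution stall — memory flat ✓; cache hit ratio down ✓; disk writes flat ✓; GC pause time up ✓ (via timeouts to downstream → GC pause time up); timeouts to downstream ✓
(B) runaway worker thread — does not account for memory flat
(C) lock contention on hot path — fails on memory flat, GC pause time up, timeouts to downstream (predicts memory climbing, not memory flat; predicts GC pause time flat, not GC pause time up)
(D) slow downstream dependency — fails on disk writes flat (predicts disk writes elevated, not disk writes flat)
(E) GC pressure from oversized payloads — memory flat ✗; cache hit ratio down ✗; disk writes flat ✓; GC pause time up ✗; timeouts to downstream ✗
Only (A) is consistent with every observation.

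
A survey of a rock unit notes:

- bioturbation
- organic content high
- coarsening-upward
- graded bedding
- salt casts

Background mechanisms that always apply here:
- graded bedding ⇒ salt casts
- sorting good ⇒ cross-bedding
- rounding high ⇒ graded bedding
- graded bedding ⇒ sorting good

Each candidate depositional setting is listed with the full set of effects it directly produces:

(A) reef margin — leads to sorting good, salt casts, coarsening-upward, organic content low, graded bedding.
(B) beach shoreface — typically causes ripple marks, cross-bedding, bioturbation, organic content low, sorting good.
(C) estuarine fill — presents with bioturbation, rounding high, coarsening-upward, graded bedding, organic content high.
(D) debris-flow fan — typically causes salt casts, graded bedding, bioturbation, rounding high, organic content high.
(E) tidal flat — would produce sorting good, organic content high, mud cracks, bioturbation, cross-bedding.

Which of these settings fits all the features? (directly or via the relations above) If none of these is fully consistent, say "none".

Per-candidate check:
(A) reef margin — bioturbation miss; organic content high miss; coarsening-upward match; graded bedding match; salt casts match
(B) beach shoreface — fails on organic content high, coarsening-upward, graded bedding, salt casts (predicts organic content low, not organic content high)
(C) estuarine fill — bioturbation match; organic content high match; coarsening-upward match; graded bedding match; salt casts match (through graded bedding → salt casts)
(D) debris-flow fan — does not account for coarsening-upward
(E) tidal flat — bioturbation match; organic content high match; coarsening-upward miss; graded bedding miss; salt casts miss
(C) alone accounts for all the evidence.

C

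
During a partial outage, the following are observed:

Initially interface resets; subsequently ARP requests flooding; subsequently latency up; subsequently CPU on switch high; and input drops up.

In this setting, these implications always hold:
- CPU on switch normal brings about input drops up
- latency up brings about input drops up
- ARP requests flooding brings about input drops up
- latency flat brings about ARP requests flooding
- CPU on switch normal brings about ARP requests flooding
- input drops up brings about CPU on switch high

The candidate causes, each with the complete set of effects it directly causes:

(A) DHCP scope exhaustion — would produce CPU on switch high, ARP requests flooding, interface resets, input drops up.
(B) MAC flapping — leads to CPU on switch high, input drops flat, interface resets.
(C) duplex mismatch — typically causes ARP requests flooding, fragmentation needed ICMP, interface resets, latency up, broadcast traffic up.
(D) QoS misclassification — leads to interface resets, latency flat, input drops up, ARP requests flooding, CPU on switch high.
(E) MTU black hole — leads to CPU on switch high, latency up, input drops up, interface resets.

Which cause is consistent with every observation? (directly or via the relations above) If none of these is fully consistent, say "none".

Per-candidate check:
(A) DHCP scope exhaustion — does not account for latency up
(B) MAC flapping — fails on ARP requests flooding, latency up, input drops up (predicts input drops flat, not input drops up)
(C) duplex mismatch — interface resets ✓; ARP requests flooding ✓; latency up ✓; CPU on switch high ✓ (by ARP requests flooding → input drops up → CPU on switch high); input drops up ✓ (by ARP requests flooding → input drops up)
(D) QoS misclassification — interface resets ✓; ARP requests flooding ✓; latency up ✗; CPU on switch high ✓; input drops up ✓
(E) MTU black hole — interface resets ✓; ARP requests flooding ✗; latency up ✓; CPU on switch high ✓; input drops up ✓
(C) alone accounts for all the evidence.

C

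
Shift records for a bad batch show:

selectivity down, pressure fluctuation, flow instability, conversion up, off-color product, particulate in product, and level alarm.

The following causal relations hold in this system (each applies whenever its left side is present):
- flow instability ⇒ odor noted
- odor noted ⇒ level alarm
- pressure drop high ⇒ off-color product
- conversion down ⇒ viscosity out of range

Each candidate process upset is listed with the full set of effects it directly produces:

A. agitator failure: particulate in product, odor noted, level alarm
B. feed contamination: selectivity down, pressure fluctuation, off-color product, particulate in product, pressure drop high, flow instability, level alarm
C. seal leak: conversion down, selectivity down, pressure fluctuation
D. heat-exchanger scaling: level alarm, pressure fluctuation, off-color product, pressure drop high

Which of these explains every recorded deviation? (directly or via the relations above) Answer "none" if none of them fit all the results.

none

Checking each candidate against the observations:
(A) agitator failure — does not account for selectivity down, pressure fluctuation, flow instability, conversion up, off-color product
(B) feed contamination — selectivity down ✓; pressure fluctuation ✓; flow instability ✓; conversion up ✗; off-color product ✓; particulate in product ✓; level alarm ✓
(C) seal leak — selectivity down ✓; pressure fluctuation ✓; flow instability ✗; conversion up ✗; off-color product ✗; particulate in product ✗; level alarm ✗
(D) heat-exchanger scaling — selectivity down ✗; pressure fluctuation ✓; flow instability ✗; conversion up ✗; off-color product ✓; particulate in product ✗; level alarm ✓
Every candidate fails on at least one observation.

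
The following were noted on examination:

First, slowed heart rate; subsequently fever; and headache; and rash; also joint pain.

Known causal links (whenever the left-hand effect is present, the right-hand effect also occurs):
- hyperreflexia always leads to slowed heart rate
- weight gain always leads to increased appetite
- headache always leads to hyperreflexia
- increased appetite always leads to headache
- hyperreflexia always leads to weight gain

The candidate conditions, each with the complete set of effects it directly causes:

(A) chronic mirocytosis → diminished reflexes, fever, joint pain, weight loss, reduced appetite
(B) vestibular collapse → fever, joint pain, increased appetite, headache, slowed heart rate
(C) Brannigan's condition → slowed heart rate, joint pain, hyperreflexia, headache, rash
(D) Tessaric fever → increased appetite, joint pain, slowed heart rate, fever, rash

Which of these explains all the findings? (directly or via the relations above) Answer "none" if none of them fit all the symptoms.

Per-candidate check:
(A) chronic mirocytosis — slowed heart rate -; fever +; headache -; rash -; joint pain +
(B) vestibular collapse — does not account for rash
(C) Brannigan's condition — slowed heart rate +; fever -; headache +; rash +; joint pain +
(D) Tessaric fever — slowed heart rate +; fever +; headache + (through increased appetite → headache); rash +; joint pain +
(D) alone accounts for all the evidence.

D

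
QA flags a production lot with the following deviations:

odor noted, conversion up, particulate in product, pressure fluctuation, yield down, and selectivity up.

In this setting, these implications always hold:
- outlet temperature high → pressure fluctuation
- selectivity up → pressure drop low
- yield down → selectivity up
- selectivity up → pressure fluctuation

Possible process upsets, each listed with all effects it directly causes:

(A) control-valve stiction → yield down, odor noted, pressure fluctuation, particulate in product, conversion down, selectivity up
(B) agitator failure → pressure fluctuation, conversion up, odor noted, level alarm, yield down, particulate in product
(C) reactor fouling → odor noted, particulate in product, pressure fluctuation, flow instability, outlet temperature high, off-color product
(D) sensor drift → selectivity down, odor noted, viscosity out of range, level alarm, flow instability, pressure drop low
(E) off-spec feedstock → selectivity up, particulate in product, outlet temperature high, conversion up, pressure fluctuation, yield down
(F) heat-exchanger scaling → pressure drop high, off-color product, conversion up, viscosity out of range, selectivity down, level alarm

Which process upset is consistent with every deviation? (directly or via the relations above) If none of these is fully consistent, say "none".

B

Checking each candidate against the observations:
(A) control-valve stiction — odor noted +; conversion up -; particulate in product +; pressure fluctuation +; yield down +; selectivity up +
(B) agitator failure — odor noted +; conversion up +; particulate in product +; pressure fluctuation +; yield down +; selectivity up + (through yield down → selectivity up)
(C) reactor fouling — odor noted +; conversion up -; particulate in product +; pressure fluctuation +; yield down -; selectivity up -
(D) sensor drift — fails on conversion up, particulate in product, pressure fluctuation, yield down, selectivity up (predicts selectivity down, not selectivity up)
(E) off-spec feedstock — odor noted -; conversion up +; particulate in product +; pressure fluctuation +; yield down +; selectivity up +
(F) heat-exchanger scaling — odor noted -; conversion up +; particulate in product -; pressure fluctuation -; yield down -; selectivity up -
(B) is the only candidate with no mismatches.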